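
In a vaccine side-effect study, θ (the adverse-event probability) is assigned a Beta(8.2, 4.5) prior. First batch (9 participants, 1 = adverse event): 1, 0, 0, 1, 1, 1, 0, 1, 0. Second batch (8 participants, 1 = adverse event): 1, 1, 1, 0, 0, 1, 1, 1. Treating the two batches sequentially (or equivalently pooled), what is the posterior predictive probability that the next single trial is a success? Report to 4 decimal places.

0.6465

The Beta prior is conjugate to a Binomial/Bernoulli likelihood; the update adds successes to α and failures to β.
After batch 1: Beta(8.2+5, 4.5+4) = Beta(13.2, 8.5).
After batch 2: Beta(13.2+6, 8.5+2) = Beta(19.2, 10.5).
For a single future Bernoulli trial, P(success | data) = α/(α+β) = 0.6465.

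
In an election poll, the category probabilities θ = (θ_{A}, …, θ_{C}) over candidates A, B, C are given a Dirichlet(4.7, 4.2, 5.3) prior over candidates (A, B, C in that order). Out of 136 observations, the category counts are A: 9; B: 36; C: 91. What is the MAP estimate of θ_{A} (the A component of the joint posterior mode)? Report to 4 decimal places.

0.0863

The Dirichlet prior is conjugate to the Multinomial likelihood: each posterior αⱼ = prior αⱼ + observed count nⱼ.
Posterior concentration: (13.7, 40.2, 96.3), total = 150.2.
Joint mode component: (α_{A}−1)/(Σα−K) = 12.7/147.2 = 0.0863.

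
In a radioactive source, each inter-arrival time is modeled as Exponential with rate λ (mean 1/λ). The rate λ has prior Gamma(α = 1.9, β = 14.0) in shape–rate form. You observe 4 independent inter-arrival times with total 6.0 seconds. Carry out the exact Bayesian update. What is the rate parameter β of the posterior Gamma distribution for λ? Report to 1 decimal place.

20.0

With a Gamma(shape α, rate β) prior on the exponential rate λ, the posterior after n observations with total T = Σxᵢ is Gamma(α+n, β+T).
Posterior: Gamma(1.9+4, 14.0+6.0) = Gamma(5.9, 20.0).
Posterior β = 20.0.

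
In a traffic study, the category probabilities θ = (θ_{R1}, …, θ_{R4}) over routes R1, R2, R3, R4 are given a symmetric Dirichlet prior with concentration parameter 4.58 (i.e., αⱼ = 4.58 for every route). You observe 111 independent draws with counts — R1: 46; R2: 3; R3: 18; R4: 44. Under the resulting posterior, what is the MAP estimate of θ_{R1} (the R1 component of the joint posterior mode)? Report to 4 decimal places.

The Dirichlet prior is conjugate to the Multinomial likelihood: each posterior αⱼ = prior αⱼ + observed count nⱼ.
Posterior concentration: (50.58, 7.58, 22.58, 48.58), total = 129.32.
Joint mode component: (α_{R1}−1)/(Σα−K) = 49.58/125.32 = 0.3956.

0.3956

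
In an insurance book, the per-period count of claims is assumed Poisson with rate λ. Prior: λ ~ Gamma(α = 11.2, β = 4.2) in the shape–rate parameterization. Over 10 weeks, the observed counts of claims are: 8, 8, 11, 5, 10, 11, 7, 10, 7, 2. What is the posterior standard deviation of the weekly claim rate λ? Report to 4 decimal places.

With a Gamma(shape α, rate β) prior, the Poisson likelihood is conjugate: the posterior is Gamma(α + ΣXᵢ, β + n).
Sum of counts S = 79 over n = 10 weeks.
Posterior: Gamma(α+S, β+n) = Gamma(11.2+79, 4.2+10) = Gamma(90.2, 14.2).
SD = √α/β = √90.2/14.2 = 0.6688.

0.6688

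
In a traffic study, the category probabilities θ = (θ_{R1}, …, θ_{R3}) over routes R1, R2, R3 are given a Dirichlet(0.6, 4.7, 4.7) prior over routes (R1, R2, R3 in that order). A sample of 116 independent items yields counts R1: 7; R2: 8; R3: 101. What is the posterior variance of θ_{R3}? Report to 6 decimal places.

0.001064

The Dirichlet prior is conjugate to the Multinomial likelihood: each posterior αⱼ = prior αⱼ + observed count nⱼ.
Posterior concentration: (7.6, 12.7, 105.7), total = 126.0.
Var[θ_j] = α_j(Σα−α_j)/((Σα)²(Σα+1)) = 105.7·20.3/(126.0²·127.0) = 0.001064.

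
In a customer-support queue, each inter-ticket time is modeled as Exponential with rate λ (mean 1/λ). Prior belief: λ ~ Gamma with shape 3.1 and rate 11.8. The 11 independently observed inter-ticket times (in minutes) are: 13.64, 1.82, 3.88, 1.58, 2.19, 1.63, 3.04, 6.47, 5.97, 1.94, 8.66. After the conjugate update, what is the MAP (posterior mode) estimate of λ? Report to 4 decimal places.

0.2092

With a Gamma(shape α, rate β) prior on the exponential rate λ, the posterior after n observations with total T = Σxᵢ is Gamma(α+n, β+T).
Sum of observations T = 50.82 minutes; n = 11.
Posterior: Gamma(3.1+11, 11.8+50.82) = Gamma(14.1, 62.62).
Mode = (α−1)/β = 0.2092.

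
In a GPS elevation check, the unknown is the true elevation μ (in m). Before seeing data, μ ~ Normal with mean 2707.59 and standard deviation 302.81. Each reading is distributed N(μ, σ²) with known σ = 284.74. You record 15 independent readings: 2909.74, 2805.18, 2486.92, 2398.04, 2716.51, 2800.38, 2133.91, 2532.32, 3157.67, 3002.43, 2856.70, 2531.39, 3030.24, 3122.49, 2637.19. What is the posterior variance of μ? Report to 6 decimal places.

5104.242266

For Normal data with known variance σ², a Normal(μ₀, σ₀²) prior on μ is conjugate. Posterior precision = 1/σ₀² + n/σ²; posterior mean is the precision-weighted average of μ₀ and x̄.
σ₀² = 302.81² = 91693.8961, σ² = 284.74² = 81076.8676; σ² + n·σ₀² = 81076.8676 + 15·91693.8961 = 1456485.3091.
Posterior precision = 1/σ₀² + n/σ² = 1/91693.8961 + 15/81076.8676 = (σ² + n·σ₀²)/(σ₀²σ²) = 1456485.3091/(91693.8961·81076.8676); posterior variance σₙ² = σ₀²σ²/(σ² + n·σ₀²) = 91693.8961·81076.8676/1456485.3091 = 5104.242266.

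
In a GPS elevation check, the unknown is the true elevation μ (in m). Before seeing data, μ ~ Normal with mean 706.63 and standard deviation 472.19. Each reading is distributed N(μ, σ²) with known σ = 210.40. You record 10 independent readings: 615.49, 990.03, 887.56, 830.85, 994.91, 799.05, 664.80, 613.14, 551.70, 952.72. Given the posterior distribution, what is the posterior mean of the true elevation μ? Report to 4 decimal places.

For Normal data with known variance σ², a Normal(μ₀, σ₀²) prior on μ is conjugate. Posterior precision = 1/σ₀² + n/σ²; posterior mean is the precision-weighted average of μ₀ and x̄.
Σxᵢ = 615.49 + 990.03 + 887.56 + 830.85 + 994.91 + 799.05 + 664.80 + 613.14 + 551.70 + 952.72 = 7900.25, so n·x̄ = 7900.25.
σ₀² = 472.19² = 222963.3961, σ² = 210.40² = 44268.16; σ² + n·σ₀² = 44268.16 + 10·222963.3961 = 2273902.121.
Posterior mean = (μ₀/σ₀² + n·x̄/σ²)/(1/σ₀² + n/σ²) = (σ²·μ₀ + σ₀²·n·x̄)/(σ² + n·σ₀²) = (44268.16·706.63 + 222963.3961·7900.25)/2273902.121 = 1792747779.939825/2273902.121 = 788.4015.

788.4015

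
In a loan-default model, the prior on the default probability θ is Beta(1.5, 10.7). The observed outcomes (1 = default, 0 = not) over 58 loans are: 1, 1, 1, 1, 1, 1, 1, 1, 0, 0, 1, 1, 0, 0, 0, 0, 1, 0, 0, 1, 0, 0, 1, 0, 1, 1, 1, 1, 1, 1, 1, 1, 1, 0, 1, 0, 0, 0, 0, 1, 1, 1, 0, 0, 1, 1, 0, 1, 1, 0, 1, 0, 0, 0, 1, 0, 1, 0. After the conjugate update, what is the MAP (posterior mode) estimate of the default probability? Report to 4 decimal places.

The Beta prior is conjugate to a Binomial/Bernoulli likelihood; the update adds successes to α and failures to β.
Posterior: Beta(α+k, β+n−k) = Beta(1.5+33, 10.7+25) = Beta(34.5, 35.7).
Mode of Beta(a,b) for a,b>1 is (a−1)/(a+b−2) = 33.5/68.2 = 0.4912.

0.4912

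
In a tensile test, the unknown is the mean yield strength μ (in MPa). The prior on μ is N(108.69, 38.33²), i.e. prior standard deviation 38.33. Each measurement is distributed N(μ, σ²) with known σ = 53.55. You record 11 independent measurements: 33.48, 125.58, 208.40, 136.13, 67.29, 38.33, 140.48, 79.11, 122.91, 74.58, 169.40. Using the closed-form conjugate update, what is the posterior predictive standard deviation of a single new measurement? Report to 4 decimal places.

55.5788

For Normal data with known variance σ², a Normal(μ₀, σ₀²) prior on μ is conjugate. Posterior precision = 1/σ₀² + n/σ²; posterior mean is the precision-weighted average of μ₀ and x̄.
σ₀² = 38.33² = 1469.1889, σ² = 53.55² = 2867.6025; σ² + n·σ₀² = 2867.6025 + 11·1469.1889 = 19028.6804.
Posterior precision = 1/σ₀² + n/σ² = 1/1469.1889 + 11/2867.6025 = (σ² + n·σ₀²)/(σ₀²σ²) = 19028.6804/(1469.1889·2867.6025); posterior variance σₙ² = σ₀²σ²/(σ² + n·σ₀²) = 1469.1889·2867.6025/19028.6804 = 221.405251.
Predictive variance for one new observation = σₙ² + σ² = 1469.1889·2867.6025/19028.6804 + 2867.6025 = σ²·(σ₀² + 19028.6804)/19028.6804 = 2867.6025·20497.8693/19028.6804 = 3089.007751; SD = √(2867.6025·20497.8693/19028.6804) = 55.5788.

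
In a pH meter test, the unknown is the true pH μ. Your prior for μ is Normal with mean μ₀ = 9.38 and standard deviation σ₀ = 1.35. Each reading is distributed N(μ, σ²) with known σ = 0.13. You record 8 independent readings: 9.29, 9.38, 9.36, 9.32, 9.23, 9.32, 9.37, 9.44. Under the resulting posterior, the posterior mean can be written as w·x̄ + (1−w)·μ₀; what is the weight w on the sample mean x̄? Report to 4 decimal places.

0.9988

For Normal data with known variance σ², a Normal(μ₀, σ₀²) prior on μ is conjugate. Posterior precision = 1/σ₀² + n/σ²; posterior mean is the precision-weighted average of μ₀ and x̄.
σ₀² = 1.35² = 1.8225, σ² = 0.13² = 0.0169. Prior precision 1/σ₀² = 1/1.8225; data precision n/σ² = 8/0.0169.
w = (n/σ²)/(1/σ₀² + n/σ²) = n·σ₀²/(σ² + n·σ₀²) = 8·1.8225/(0.0169 + 8·1.8225) = 14.58/14.5969 = 0.9988.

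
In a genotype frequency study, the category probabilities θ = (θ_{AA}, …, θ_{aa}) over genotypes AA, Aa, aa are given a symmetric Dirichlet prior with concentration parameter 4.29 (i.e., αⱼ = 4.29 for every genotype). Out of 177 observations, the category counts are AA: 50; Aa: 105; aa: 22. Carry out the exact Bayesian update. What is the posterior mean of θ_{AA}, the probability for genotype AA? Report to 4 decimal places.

0.2859

The Dirichlet prior is conjugate to the Multinomial likelihood: each posterior αⱼ = prior αⱼ + observed count nⱼ.
Posterior concentration: (54.29, 109.29, 26.29), total = 189.87.
E[θ_{AA}|data] = α_{AA}/Σα = 54.29/189.87 = 0.2859.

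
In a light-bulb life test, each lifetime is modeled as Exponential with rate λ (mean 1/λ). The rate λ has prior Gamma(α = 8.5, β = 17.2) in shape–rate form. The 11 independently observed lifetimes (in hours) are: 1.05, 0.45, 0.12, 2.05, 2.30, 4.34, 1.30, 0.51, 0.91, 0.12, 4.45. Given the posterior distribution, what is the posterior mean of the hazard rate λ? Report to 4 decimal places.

0.5603

With a Gamma(shape α, rate β) prior on the exponential rate λ, the posterior after n observations with total T = Σxᵢ is Gamma(α+n, β+T).
Sum of observations T = 17.60 hours; n = 11.
Posterior: Gamma(8.5+11, 17.2+17.60) = Gamma(19.5, 34.80).
Posterior mean of λ = α/β = 19.5/34.80 = 0.5603.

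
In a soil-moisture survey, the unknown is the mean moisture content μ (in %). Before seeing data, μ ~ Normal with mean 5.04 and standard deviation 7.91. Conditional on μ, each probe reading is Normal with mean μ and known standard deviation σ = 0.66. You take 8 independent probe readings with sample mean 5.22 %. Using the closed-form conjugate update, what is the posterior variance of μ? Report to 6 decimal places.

0.054403

For Normal data with known variance σ², a Normal(μ₀, σ₀²) prior on μ is conjugate. Posterior precision = 1/σ₀² + n/σ²; posterior mean is the precision-weighted average of μ₀ and x̄.
σ₀² = 7.91² = 62.5681, σ² = 0.66² = 0.4356; σ² + n·σ₀² = 0.4356 + 8·62.5681 = 500.9804.
Posterior precision = 1/σ₀² + n/σ² = 1/62.5681 + 8/0.4356 = (σ² + n·σ₀²)/(σ₀²σ²) = 500.9804/(62.5681·0.4356); posterior variance σₙ² = σ₀²σ²/(σ² + n·σ₀²) = 62.5681·0.4356/500.9804 = 0.054403.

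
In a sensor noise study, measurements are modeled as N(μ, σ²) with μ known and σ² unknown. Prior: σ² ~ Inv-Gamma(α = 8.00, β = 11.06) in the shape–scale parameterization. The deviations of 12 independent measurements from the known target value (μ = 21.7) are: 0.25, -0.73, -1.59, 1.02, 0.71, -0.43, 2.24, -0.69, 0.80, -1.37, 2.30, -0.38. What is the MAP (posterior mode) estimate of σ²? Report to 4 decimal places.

1.3473

With known mean μ and an Inverse-Gamma(α, β) prior on σ², the Normal likelihood is conjugate: posterior is Inv-Gamma(α + n/2, β + Σ(xᵢ−μ)²/2).
Σ(xᵢ−μ)² = (0.25)² + (-0.73)² + (-1.59)² + (1.02)² + (0.71)² + (-0.43)² + (2.24)² + (-0.69)² + (0.80)² + (-1.37)² + (2.30)² + (-0.38)² = 18.2979.
Posterior: Inv-Gamma(8.00 + 12/2, 11.06 + 18.2979/2) = Inv-Gamma(14.00, 20.20895).
Mode = β/(α+1) = 20.20895/15.00 = 1.3473.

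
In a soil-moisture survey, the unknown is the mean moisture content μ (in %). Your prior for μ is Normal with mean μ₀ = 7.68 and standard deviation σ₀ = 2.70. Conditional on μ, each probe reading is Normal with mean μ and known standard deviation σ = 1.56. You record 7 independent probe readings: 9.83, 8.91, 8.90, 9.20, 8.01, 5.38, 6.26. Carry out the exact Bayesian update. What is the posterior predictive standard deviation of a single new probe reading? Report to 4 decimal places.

For Normal data with known variance σ², a Normal(μ₀, σ₀²) prior on μ is conjugate. Posterior precision = 1/σ₀² + n/σ²; posterior mean is the precision-weighted average of μ₀ and x̄.
σ₀² = 2.70² = 7.29, σ² = 1.56² = 2.4336; σ² + n·σ₀² = 2.4336 + 7·7.29 = 53.4636.
Posterior precision = 1/σ₀² + n/σ² = 1/7.29 + 7/2.4336 = (σ² + n·σ₀²)/(σ₀²σ²) = 53.4636/(7.29·2.4336); posterior variance σₙ² = σ₀²σ²/(σ² + n·σ₀²) = 7.29·2.4336/53.4636 = 0.331832.
Predictive variance for one new observation = σₙ² + σ² = 7.29·2.4336/53.4636 + 2.4336 = σ²·(σ₀² + 53.4636)/53.4636 = 2.4336·60.7536/53.4636 = 2.765432; SD = √(2.4336·60.7536/53.4636) = 1.6630.

1.6630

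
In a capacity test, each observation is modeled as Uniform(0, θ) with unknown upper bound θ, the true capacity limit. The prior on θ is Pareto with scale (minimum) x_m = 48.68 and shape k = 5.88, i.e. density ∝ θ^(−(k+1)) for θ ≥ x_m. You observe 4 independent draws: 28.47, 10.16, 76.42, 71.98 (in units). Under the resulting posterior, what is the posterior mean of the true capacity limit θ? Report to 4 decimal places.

85.0259

A Pareto(scale x_m, shape k) prior on the upper bound θ of Uniform(0, θ) is conjugate: posterior is Pareto(max(x_m, max xᵢ), k + n).
Sample maximum = 76.42; prior scale x_m = 48.68 → posterior scale = max = 76.42.
Posterior shape = 5.88 + 4 = 9.88.
E[θ|data] = k·x_m/(k−1) = 9.88·76.42/8.88 = 85.0259.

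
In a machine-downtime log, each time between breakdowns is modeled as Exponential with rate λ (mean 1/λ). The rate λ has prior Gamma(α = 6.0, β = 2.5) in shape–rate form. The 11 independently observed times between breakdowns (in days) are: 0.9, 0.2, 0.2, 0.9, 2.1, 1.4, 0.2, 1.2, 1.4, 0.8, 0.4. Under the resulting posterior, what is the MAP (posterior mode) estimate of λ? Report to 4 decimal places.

1.3115

With a Gamma(shape α, rate β) prior on the exponential rate λ, the posterior after n observations with total T = Σxᵢ is Gamma(α+n, β+T).
Sum of observations T = 9.7 days; n = 11.
Posterior: Gamma(6.0+11, 2.5+9.7) = Gamma(17.0, 12.2).
Mode = (α−1)/β = 1.3115.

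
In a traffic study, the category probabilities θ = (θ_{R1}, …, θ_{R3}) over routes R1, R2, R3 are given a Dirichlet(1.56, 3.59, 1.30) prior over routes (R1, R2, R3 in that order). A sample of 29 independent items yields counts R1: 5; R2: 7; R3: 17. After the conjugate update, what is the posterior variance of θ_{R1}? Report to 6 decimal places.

The Dirichlet prior is conjugate to the Multinomial likelihood: each posterior αⱼ = prior αⱼ + observed count nⱼ.
Posterior concentration: (6.56, 10.59, 18.30), total = 35.45.
Var[θ_j] = α_j(Σα−α_j)/((Σα)²(Σα+1)) = 6.56·28.89/(35.45²·36.45) = 0.004137.

0.004137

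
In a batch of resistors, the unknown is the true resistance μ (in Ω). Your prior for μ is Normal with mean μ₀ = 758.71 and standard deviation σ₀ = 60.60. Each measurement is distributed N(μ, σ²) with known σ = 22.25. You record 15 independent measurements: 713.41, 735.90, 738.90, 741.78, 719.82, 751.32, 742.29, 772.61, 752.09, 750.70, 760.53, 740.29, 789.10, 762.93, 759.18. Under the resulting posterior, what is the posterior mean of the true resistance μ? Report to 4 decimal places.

748.8123

For Normal data with known variance σ², a Normal(μ₀, σ₀²) prior on μ is conjugate. Posterior precision = 1/σ₀² + n/σ²; posterior mean is the precision-weighted average of μ₀ and x̄.
Σxᵢ = 713.41 + 735.90 + 738.90 + 741.78 + 719.82 + 751.32 + 742.29 + 772.61 + 752.09 + 750.70 + 760.53 + 740.29 + 789.10 + 762.93 + 759.18 = 11230.85, so n·x̄ = 11230.85.
σ₀² = 60.60² = 3672.36, σ² = 22.25² = 495.0625; σ² + n·σ₀² = 495.0625 + 15·3672.36 = 55580.4625.
Posterior mean = (μ₀/σ₀² + n·x̄/σ²)/(1/σ₀² + n/σ²) = (σ²·μ₀ + σ₀²·n·x̄)/(σ² + n·σ₀²) = (495.0625·758.71 + 3672.36·11230.85)/55580.4625 = 41619333.175375/55580.4625 = 748.8123.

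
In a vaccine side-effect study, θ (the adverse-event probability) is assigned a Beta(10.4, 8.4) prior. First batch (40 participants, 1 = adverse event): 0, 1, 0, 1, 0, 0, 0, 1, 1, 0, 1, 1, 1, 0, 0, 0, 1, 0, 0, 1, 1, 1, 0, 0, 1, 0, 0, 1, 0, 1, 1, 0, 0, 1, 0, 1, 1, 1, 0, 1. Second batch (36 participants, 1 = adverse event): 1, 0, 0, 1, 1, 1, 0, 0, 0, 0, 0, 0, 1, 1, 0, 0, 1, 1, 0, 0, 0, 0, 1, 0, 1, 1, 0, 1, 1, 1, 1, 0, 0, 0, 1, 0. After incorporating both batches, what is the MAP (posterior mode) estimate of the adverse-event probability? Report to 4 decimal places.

0.4892

The Beta prior is conjugate to a Binomial/Bernoulli likelihood; the update adds successes to α and failures to β.
After batch 1: Beta(10.4+20, 8.4+20) = Beta(30.4, 28.4).
After batch 2: Beta(30.4+16, 28.4+20) = Beta(46.4, 48.4).
Mode of Beta(a,b) for a,b>1 is (a−1)/(a+b−2) = 45.4/92.8 = 0.4892.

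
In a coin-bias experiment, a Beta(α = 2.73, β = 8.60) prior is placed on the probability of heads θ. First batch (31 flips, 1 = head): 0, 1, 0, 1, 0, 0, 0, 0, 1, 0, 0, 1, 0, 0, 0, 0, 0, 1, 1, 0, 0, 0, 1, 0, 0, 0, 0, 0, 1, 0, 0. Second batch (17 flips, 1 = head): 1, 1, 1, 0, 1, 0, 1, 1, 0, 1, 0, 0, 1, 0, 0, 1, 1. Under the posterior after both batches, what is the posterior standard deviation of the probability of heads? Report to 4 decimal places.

0.0614

The Beta prior is conjugate to a Binomial/Bernoulli likelihood; the update adds successes to α and failures to β.
After batch 1: Beta(2.73+8, 8.60+23) = Beta(10.73, 31.60).
After batch 2: Beta(10.73+10, 31.60+7) = Beta(20.73, 38.60).
Var = αβ/((α+β)²(α+β+1)) = 20.73·38.60/(59.33²·60.33) = 0.00376795; SD = √0.00376795 = 0.0614.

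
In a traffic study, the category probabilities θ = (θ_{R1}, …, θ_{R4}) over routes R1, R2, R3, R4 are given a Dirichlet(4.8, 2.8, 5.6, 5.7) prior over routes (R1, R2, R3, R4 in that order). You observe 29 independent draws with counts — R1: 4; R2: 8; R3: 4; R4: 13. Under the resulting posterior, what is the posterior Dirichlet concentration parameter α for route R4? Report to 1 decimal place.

18.7

The Dirichlet prior is conjugate to the Multinomial likelihood: each posterior αⱼ = prior αⱼ + observed count nⱼ.
Posterior concentration: (8.8, 10.8, 9.6, 18.7), total = 47.9.
α_{R4} = 5.7 + 13 = 18.7.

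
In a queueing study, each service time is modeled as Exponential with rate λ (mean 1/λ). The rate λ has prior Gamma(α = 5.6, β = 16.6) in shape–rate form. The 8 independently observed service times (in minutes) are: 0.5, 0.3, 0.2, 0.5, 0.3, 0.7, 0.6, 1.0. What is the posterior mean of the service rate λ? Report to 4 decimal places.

With a Gamma(shape α, rate β) prior on the exponential rate λ, the posterior after n observations with total T = Σxᵢ is Gamma(α+n, β+T).
Sum of observations T = 4.1 minutes; n = 8.
Posterior: Gamma(5.6+8, 16.6+4.1) = Gamma(13.6, 20.7).
Posterior mean of λ = α/β = 13.6/20.7 = 0.6570.

0.6570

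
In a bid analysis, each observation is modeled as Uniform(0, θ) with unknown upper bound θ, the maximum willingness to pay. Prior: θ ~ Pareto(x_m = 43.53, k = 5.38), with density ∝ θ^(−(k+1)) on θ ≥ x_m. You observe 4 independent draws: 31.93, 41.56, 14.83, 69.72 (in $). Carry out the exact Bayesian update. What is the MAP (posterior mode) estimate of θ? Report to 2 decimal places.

A Pareto(scale x_m, shape k) prior on the upper bound θ of Uniform(0, θ) is conjugate: posterior is Pareto(max(x_m, max xᵢ), k + n).
Sample maximum = 69.72; prior scale x_m = 43.53 → posterior scale = max = 69.72.
Posterior shape = 5.38 + 4 = 9.38.
The Pareto density is decreasing on [x_m, ∞), so the mode is x_m = 69.72.

69.72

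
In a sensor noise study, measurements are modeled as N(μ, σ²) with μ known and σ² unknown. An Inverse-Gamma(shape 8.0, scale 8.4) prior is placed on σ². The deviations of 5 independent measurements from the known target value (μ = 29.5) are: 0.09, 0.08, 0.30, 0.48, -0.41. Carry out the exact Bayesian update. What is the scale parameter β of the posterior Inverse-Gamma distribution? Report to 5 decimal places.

8.65150

With known mean μ and an Inverse-Gamma(α, β) prior on σ², the Normal likelihood is conjugate: posterior is Inv-Gamma(α + n/2, β + Σ(xᵢ−μ)²/2).
Σ(xᵢ−μ)² = (0.09)² + (0.08)² + (0.30)² + (0.48)² + (-0.41)² = 0.5030.
Posterior: Inv-Gamma(8.0 + 5/2, 8.4 + 0.5030/2) = Inv-Gamma(10.50, 8.65150).
Posterior β = 8.65150.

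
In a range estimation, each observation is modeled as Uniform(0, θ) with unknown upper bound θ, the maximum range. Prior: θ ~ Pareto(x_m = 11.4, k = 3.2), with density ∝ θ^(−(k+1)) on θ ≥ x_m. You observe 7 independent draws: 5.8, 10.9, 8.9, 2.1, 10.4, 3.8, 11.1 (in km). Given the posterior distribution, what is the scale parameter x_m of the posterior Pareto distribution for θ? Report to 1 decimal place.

A Pareto(scale x_m, shape k) prior on the upper bound θ of Uniform(0, θ) is conjugate: posterior is Pareto(max(x_m, max xᵢ), k + n).
Sample maximum = 11.1; prior scale x_m = 11.4 → posterior scale = max = 11.4.
Posterior shape = 3.2 + 7 = 10.2.
Posterior scale x_m = 11.4.

11.4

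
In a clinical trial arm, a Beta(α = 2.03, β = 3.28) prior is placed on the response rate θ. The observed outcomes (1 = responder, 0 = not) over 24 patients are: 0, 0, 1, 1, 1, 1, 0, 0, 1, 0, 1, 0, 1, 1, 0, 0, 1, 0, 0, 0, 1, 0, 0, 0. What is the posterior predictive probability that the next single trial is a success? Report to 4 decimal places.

0.4104

The Beta prior is conjugate to a Binomial/Bernoulli likelihood; the update adds successes to α and failures to β.
Posterior: Beta(α+k, β+n−k) = Beta(2.03+10, 3.28+14) = Beta(12.03, 17.28).
For a single future Bernoulli trial, P(success | data) = α/(α+β) = 0.4104.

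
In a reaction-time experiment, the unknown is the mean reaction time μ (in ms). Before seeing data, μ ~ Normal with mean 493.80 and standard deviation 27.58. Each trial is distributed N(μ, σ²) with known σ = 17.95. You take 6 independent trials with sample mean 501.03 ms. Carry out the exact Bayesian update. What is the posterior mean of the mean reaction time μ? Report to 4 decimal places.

For Normal data with known variance σ², a Normal(μ₀, σ₀²) prior on μ is conjugate. Posterior precision = 1/σ₀² + n/σ²; posterior mean is the precision-weighted average of μ₀ and x̄.
n·x̄ = 6·501.03 = 3006.18.
σ₀² = 27.58² = 760.6564, σ² = 17.95² = 322.2025; σ² + n·σ₀² = 322.2025 + 6·760.6564 = 4886.1409.
Posterior mean = (μ₀/σ₀² + n·x̄/σ²)/(1/σ₀² + n/σ²) = (σ²·μ₀ + σ₀²·n·x̄)/(σ² + n·σ₀²) = (322.2025·493.80 + 760.6564·3006.18)/4886.1409 = 2445773.651052/4886.1409 = 500.5532.

500.5532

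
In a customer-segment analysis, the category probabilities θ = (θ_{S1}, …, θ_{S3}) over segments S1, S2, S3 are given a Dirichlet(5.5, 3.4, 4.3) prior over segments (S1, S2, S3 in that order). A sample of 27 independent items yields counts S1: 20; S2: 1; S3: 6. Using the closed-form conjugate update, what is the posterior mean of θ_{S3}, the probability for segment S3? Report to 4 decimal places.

0.2562

The Dirichlet prior is conjugate to the Multinomial likelihood: each posterior αⱼ = prior αⱼ + observed count nⱼ.
Posterior concentration: (25.5, 4.4, 10.3), total = 40.2.
E[θ_{S3}|data] = α_{S3}/Σα = 10.3/40.2 = 0.2562.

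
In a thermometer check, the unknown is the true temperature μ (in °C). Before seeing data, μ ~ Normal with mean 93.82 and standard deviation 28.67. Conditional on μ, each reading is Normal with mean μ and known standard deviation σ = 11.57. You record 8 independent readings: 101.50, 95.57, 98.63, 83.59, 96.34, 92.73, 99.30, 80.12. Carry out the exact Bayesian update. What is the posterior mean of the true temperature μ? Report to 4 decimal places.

93.4794

For Normal data with known variance σ², a Normal(μ₀, σ₀²) prior on μ is conjugate. Posterior precision = 1/σ₀² + n/σ²; posterior mean is the precision-weighted average of μ₀ and x̄.
Σxᵢ = 101.50 + 95.57 + 98.63 + 83.59 + 96.34 + 92.73 + 99.30 + 80.12 = 747.78, so n·x̄ = 747.78.
σ₀² = 28.67² = 821.9689, σ² = 11.57² = 133.8649; σ² + n·σ₀² = 133.8649 + 8·821.9689 = 6709.6161.
Posterior mean = (μ₀/σ₀² + n·x̄/σ²)/(1/σ₀² + n/σ²) = (σ²·μ₀ + σ₀²·n·x̄)/(σ² + n·σ₀²) = (133.8649·93.82 + 821.9689·747.78)/6709.6161 = 627211.10896/6709.6161 = 93.4794.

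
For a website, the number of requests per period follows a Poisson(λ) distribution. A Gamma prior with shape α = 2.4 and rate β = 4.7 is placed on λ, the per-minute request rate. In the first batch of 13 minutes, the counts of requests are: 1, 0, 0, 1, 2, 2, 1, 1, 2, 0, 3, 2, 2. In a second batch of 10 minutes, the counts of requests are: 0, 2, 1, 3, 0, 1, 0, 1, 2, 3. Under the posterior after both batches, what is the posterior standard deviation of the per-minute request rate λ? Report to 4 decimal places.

With a Gamma(shape α, rate β) prior, the Poisson likelihood is conjugate: the posterior is Gamma(α + ΣXᵢ, β + n).
Batch 1: sum of counts S = 17 over n = 13 minutes.
After batch 1: Gamma(α+S, β+n) = Gamma(2.4+17, 4.7+13) = Gamma(19.4, 17.7).
Batch 2: sum of counts S = 13 over n = 10 minutes.
After batch 2: Gamma(α+S, β+n) = Gamma(19.4+13, 17.7+10) = Gamma(32.4, 27.7).
SD = √α/β = √32.4/27.7 = 0.2055.

0.2055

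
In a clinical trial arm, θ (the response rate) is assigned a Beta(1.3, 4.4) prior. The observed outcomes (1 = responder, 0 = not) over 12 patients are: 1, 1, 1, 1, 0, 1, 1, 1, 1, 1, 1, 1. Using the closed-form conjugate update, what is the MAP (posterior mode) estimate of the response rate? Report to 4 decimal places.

0.7197

The Beta prior is conjugate to a Binomial/Bernoulli likelihood; the update adds successes to α and failures to β.
Posterior: Beta(α+k, β+n−k) = Beta(1.3+11, 4.4+1) = Beta(12.3, 5.4).
Mode of Beta(a,b) for a,b>1 is (a−1)/(a+b−2) = 11.3/15.7 = 0.7197.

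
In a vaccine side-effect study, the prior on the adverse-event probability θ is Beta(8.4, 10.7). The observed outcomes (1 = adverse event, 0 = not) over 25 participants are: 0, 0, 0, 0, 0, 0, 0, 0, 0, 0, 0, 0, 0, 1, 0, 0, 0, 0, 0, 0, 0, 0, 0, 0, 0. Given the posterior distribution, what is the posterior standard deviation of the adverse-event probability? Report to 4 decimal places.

The Beta prior is conjugate to a Binomial/Bernoulli likelihood; the update adds successes to α and failures to β.
Posterior: Beta(α+k, β+n−k) = Beta(8.4+1, 10.7+24) = Beta(9.4, 34.7).
Var = αβ/((α+β)²(α+β+1)) = 9.4·34.7/(44.1²·45.1) = 0.00371881; SD = √0.00371881 = 0.0610.

0.0610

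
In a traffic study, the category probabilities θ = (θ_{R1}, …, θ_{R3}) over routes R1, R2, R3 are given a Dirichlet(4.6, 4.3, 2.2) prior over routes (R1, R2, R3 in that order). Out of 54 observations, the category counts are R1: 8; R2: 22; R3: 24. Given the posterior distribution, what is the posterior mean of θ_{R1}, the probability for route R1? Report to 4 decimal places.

0.1935

The Dirichlet prior is conjugate to the Multinomial likelihood: each posterior αⱼ = prior αⱼ + observed count nⱼ.
Posterior concentration: (12.6, 26.3, 26.2), total = 65.1.
E[θ_{R1}|data] = α_{R1}/Σα = 12.6/65.1 = 0.1935.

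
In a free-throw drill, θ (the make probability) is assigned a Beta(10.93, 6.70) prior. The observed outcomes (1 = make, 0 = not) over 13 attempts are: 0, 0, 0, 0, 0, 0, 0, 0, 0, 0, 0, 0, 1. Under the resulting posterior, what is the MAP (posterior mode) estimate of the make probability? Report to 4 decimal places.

0.3818

The Beta prior is conjugate to a Binomial/Bernoulli likelihood; the update adds successes to α and failures to β.
Posterior: Beta(α+k, β+n−k) = Beta(10.93+1, 6.70+12) = Beta(11.93, 18.70).
Mode of Beta(a,b) for a,b>1 is (a−1)/(a+b−2) = 10.93/28.63 = 0.3818.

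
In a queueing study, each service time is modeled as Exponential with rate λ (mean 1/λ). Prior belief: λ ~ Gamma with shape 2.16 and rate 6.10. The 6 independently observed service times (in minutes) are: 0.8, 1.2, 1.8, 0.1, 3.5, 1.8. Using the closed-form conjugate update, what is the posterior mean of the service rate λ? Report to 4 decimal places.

0.5333

With a Gamma(shape α, rate β) prior on the exponential rate λ, the posterior after n observations with total T = Σxᵢ is Gamma(α+n, β+T).
Sum of observations T = 9.2 minutes; n = 6.
Posterior: Gamma(2.16+6, 6.10+9.2) = Gamma(8.16, 15.30).
Posterior mean of λ = α/β = 8.16/15.30 = 0.5333.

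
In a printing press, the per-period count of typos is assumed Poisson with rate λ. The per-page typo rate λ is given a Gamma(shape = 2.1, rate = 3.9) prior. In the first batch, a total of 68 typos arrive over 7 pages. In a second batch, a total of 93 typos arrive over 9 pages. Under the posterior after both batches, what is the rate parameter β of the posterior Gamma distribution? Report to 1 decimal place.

19.9

With a Gamma(shape α, rate β) prior, the Poisson likelihood is conjugate: the posterior is Gamma(α + ΣXᵢ, β + n).
After batch 1: Gamma(α+S, β+n) = Gamma(2.1+68, 3.9+7) = Gamma(70.1, 10.9).
After batch 2: Gamma(α+S, β+n) = Gamma(70.1+93, 10.9+9) = Gamma(163.1, 19.9).
Posterior β = 19.9.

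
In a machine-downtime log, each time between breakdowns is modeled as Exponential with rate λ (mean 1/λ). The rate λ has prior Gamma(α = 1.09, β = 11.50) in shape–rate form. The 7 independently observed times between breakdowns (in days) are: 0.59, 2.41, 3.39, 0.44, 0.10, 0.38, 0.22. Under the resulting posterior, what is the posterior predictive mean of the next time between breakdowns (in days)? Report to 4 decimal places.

2.6841

With a Gamma(shape α, rate β) prior on the exponential rate λ, the posterior after n observations with total T = Σxᵢ is Gamma(α+n, β+T).
Sum of observations T = 7.53 days; n = 7.
Posterior: Gamma(1.09+7, 11.50+7.53) = Gamma(8.09, 19.03).
The predictive distribution for the next observation is Lomax; its mean is β/(α−1) = 19.03/7.09 = 2.6841.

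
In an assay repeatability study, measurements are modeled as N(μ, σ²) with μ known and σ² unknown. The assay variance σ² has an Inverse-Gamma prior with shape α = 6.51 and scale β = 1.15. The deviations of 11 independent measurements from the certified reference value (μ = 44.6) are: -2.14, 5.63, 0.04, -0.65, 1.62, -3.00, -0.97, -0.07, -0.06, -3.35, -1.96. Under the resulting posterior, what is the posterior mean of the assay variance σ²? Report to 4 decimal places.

With known mean μ and an Inverse-Gamma(α, β) prior on σ², the Normal likelihood is conjugate: posterior is Inv-Gamma(α + n/2, β + Σ(xᵢ−μ)²/2).
Σ(xᵢ−μ)² = (-2.14)² + (5.63)² + (0.04)² + (-0.65)² + (1.62)² + (-3.00)² + (-0.97)² + (-0.07)² + (-0.06)² + (-3.35)² + (-1.96)² = 64.3385.
Posterior: Inv-Gamma(6.51 + 11/2, 1.15 + 64.3385/2) = Inv-Gamma(12.01, 33.31925).
E[σ²|data] = β/(α−1) = 33.31925/11.01 = 3.0263.

3.0263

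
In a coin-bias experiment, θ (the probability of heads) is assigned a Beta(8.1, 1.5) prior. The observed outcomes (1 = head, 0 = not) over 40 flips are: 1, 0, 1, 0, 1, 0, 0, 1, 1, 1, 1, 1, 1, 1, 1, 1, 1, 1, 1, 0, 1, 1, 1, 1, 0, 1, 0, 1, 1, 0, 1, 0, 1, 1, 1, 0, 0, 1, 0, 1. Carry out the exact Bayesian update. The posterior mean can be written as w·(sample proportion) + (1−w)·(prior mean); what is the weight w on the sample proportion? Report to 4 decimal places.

The Beta prior is conjugate to a Binomial/Bernoulli likelihood; the update adds successes to α and failures to β.
Posterior mean = (α₀+k)/(α₀+β₀+n) = [n/(α₀+β₀+n)]·(k/n) + [(α₀+β₀)/(α₀+β₀+n)]·α₀/(α₀+β₀), so only n and the prior enter the weight.
The weight on the data is w = n/(α₀+β₀+n) = 40/(8.1+1.5+40) = 40/49.6 = 0.8065.

0.8065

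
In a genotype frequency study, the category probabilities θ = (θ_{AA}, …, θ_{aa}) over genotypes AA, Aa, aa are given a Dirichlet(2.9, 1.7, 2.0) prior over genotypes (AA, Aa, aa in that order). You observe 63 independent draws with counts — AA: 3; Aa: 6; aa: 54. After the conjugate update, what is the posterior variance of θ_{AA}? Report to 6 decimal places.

0.001099

The Dirichlet prior is conjugate to the Multinomial likelihood: each posterior αⱼ = prior αⱼ + observed count nⱼ.
Posterior concentration: (5.9, 7.7, 56.0), total = 69.6.
Var[θ_j] = α_j(Σα−α_j)/((Σα)²(Σα+1)) = 5.9·63.7/(69.6²·70.6) = 0.001099.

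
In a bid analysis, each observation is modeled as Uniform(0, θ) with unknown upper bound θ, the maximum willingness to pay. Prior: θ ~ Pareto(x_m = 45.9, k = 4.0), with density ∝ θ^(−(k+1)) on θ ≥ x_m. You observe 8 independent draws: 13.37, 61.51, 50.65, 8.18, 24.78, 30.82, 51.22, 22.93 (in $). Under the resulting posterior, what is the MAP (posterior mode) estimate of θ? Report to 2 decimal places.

61.51

A Pareto(scale x_m, shape k) prior on the upper bound θ of Uniform(0, θ) is conjugate: posterior is Pareto(max(x_m, max xᵢ), k + n).
Sample maximum = 61.51; prior scale x_m = 45.9 → posterior scale = max = 61.51.
Posterior shape = 4.0 + 8 = 12.0.
The Pareto density is decreasing on [x_m, ∞), so the mode is x_m = 61.51.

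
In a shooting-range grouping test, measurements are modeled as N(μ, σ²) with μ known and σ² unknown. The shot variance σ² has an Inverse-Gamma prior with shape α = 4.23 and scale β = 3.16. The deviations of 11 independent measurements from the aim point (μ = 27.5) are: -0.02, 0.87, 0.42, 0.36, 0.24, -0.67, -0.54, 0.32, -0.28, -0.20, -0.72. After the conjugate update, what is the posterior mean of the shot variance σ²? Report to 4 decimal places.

0.5109

With known mean μ and an Inverse-Gamma(α, β) prior on σ², the Normal likelihood is conjugate: posterior is Inv-Gamma(α + n/2, β + Σ(xᵢ−μ)²/2).
Σ(xᵢ−μ)² = (-0.02)² + (0.87)² + (0.42)² + (0.36)² + (0.24)² + (-0.67)² + (-0.54)² + (0.32)² + (-0.28)² + (-0.20)² + (-0.72)² = 2.6006.
Posterior: Inv-Gamma(4.23 + 11/2, 3.16 + 2.6006/2) = Inv-Gamma(9.73, 4.46030).
E[σ²|data] = β/(α−1) = 4.46030/8.73 = 0.5109.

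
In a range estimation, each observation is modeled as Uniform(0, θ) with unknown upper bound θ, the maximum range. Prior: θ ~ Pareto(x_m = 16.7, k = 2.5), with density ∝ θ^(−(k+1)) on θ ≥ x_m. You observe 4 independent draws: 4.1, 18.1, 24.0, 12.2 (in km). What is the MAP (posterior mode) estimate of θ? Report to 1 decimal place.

A Pareto(scale x_m, shape k) prior on the upper bound θ of Uniform(0, θ) is conjugate: posterior is Pareto(max(x_m, max xᵢ), k + n).
Sample maximum = 24.0; prior scale x_m = 16.7 → posterior scale = max = 24.0.
Posterior shape = 2.5 + 4 = 6.5.
The Pareto density is decreasing on [x_m, ∞), so the mode is x_m = 24.0.

24.0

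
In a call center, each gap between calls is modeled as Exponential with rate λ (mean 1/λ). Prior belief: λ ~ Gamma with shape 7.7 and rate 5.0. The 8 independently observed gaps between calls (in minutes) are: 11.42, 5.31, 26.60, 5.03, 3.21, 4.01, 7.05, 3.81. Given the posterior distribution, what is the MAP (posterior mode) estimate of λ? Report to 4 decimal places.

With a Gamma(shape α, rate β) prior on the exponential rate λ, the posterior after n observations with total T = Σxᵢ is Gamma(α+n, β+T).
Sum of observations T = 66.44 minutes; n = 8.
Posterior: Gamma(7.7+8, 5.0+66.44) = Gamma(15.7, 71.44).
Mode = (α−1)/β = 0.2058.

0.2058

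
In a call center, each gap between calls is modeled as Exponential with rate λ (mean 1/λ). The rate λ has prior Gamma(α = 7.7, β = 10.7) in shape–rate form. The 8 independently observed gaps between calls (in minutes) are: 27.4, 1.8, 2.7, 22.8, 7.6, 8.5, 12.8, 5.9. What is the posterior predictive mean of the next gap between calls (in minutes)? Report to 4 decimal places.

6.8163

With a Gamma(shape α, rate β) prior on the exponential rate λ, the posterior after n observations with total T = Σxᵢ is Gamma(α+n, β+T).
Sum of observations T = 89.5 minutes; n = 8.
Posterior: Gamma(7.7+8, 10.7+89.5) = Gamma(15.7, 100.2).
The predictive distribution for the next observation is Lomax; its mean is β/(α−1) = 100.2/14.7 = 6.8163.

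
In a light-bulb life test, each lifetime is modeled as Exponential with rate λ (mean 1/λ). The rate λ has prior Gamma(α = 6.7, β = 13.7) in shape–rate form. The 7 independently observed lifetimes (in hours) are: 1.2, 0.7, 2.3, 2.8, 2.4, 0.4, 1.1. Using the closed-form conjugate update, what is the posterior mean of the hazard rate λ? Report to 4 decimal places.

With a Gamma(shape α, rate β) prior on the exponential rate λ, the posterior after n observations with total T = Σxᵢ is Gamma(α+n, β+T).
Sum of observations T = 10.9 hours; n = 7.
Posterior: Gamma(6.7+7, 13.7+10.9) = Gamma(13.7, 24.6).
Posterior mean of λ = α/β = 13.7/24.6 = 0.5569.

0.5569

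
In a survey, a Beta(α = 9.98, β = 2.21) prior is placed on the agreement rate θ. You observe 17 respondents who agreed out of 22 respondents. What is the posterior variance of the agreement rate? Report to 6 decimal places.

The Beta prior is conjugate to a Binomial/Bernoulli likelihood; the update adds successes to α and failures to β.
Posterior: Beta(α+k, β+n−k) = Beta(9.98+17, 2.21+5) = Beta(26.98, 7.21).
Var = αβ/((α+β)²(α+β+1)) = 26.98·7.21/(34.19²·35.19) = 0.004729.

0.004729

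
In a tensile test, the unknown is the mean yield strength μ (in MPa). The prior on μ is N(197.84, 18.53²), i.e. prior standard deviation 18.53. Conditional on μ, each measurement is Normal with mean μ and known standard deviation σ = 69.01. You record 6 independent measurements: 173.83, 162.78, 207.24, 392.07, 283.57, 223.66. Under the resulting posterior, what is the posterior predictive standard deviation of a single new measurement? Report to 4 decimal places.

For Normal data with known variance σ², a Normal(μ₀, σ₀²) prior on μ is conjugate. Posterior precision = 1/σ₀² + n/σ²; posterior mean is the precision-weighted average of μ₀ and x̄.
σ₀² = 18.53² = 343.3609, σ² = 69.01² = 4762.3801; σ² + n·σ₀² = 4762.3801 + 6·343.3609 = 6822.5455.
Posterior precision = 1/σ₀² + n/σ² = 1/343.3609 + 6/4762.3801 = (σ² + n·σ₀²)/(σ₀²σ²) = 6822.5455/(343.3609·4762.3801); posterior variance σₙ² = σ₀²σ²/(σ² + n·σ₀²) = 343.3609·4762.3801/6822.5455 = 239.678155.
Predictive variance for one new observation = σₙ² + σ² = 343.3609·4762.3801/6822.5455 + 4762.3801 = σ²·(σ₀² + 6822.5455)/6822.5455 = 4762.3801·7165.9064/6822.5455 = 5002.058255; SD = √(4762.3801·7165.9064/6822.5455) = 70.7252.

70.7252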